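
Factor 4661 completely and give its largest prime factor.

79

4661 = 59 · 79
79 is prime.
So 4661 = 59 · 79; the largest prime factor is 79.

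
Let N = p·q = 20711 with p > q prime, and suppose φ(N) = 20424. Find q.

139

φ(n) = (p−1)(q−1) = n − (p+q) + 1, so p + q = 20711 − 20424 + 1 = 288.
p and q are the roots of t² − 288t + 20711 = 0.
Discriminant: 288² − 4·20711 = 82944 − 82844 = 100; √100 = 10.
q = (288 − 10)/2 = 139, p = (288 + 10)/2 = 149.
Check: 139 · 149 = 20711.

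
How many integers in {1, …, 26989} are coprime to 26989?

Factor: 26989 = 137 · 197.
φ(26989) = (137−1) · (197−1) = 136 · 196 = 26656.

26656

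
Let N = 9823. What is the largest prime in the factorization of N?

47

9823 = 11 · 893
893 = 19 · 47
47 is prime.
So 9823 = 11 · 19 · 47; the largest prime factor is 47.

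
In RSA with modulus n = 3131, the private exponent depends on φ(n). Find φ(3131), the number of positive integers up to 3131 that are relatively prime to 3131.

3000

Factor: 3131 = 31 · 101.
φ(3131) = (31−1) · (101−1) = 30 · 100 = 3000.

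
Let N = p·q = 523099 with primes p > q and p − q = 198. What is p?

Since p = q + 198, we have 523099 = q(q + 198), so q² + 198q − 523099 = 0.
Discriminant: 198² + 4·523099 = 39204 + 2092396 = 2131600; √2131600 = 1460.
q = (−198 + 1460)/2 = 631, and p = q + 198 = 829.
Check: 631 · 829 = 523099.

829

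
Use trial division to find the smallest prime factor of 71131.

83

71131 is odd.
Digit sum 13, not divisible by 3.
Ends in 1: not divisible by 5.
7: 71131 = 7·10161 + 4
11: 71131 = 11·6466 + 5
13: 71131 = 13·5471 + 8
17: 71131 = 17·4184 + 3
19: 71131 = 19·3743 + 14
23: 71131 = 23·3092 + 15
29: 71131 = 29·2452 + 23
31: 71131 = 31·2294 + 17
37: 71131 = 37·1922 + 17
41: 71131 = 41·1734 + 37
43: 71131 = 43·1654 + 9
47: 71131 = 47·1513 + 20
53: 71131 = 53·1342 + 5
59: 71131 = 59·1205 + 36
61: 71131 = 61·1166 + 5
67: 71131 = 67·1061 + 44
71: 71131 = 71·1001 + 60
73: 71131 = 73·974 + 29
79: 71131 = 79·900 + 31
83: 71131 = 83·857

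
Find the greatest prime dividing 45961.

59

45961 = 19 · 2419
2419 = 41 · 59
59 is prime.
So 45961 = 19 · 41 · 59; the largest prime factor is 59.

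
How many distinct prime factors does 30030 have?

6

30030 = 2 · 15015
15015 = 3 · 5005
5005 = 5 · 1001
1001 = 7 · 143
143 = 11 · 13
30030 = 2 · 3 · 5 · 7 · 11 · 13, which has 6 distinct prime factors.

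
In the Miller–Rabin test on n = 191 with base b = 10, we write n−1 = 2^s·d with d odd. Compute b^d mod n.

1

191 − 1 = 190 = 2^1 · 95, so d = 95.
10^1 ≡ 10 (mod 191)
10^2 ≡ 10^2 = 100 ≡ 100 (mod 191)
10^4 ≡ 100^2 = 10000 ≡ 68 (mod 191)
10^8 ≡ 68^2 = 4624 ≡ 40 (mod 191)
10^16 ≡ 40^2 = 1600 ≡ 72 (mod 191)
10^32 ≡ 72^2 = 5184 ≡ 27 (mod 191)
10^64 ≡ 27^2 = 729 ≡ 156 (mod 191)
95 = 64 + 16 + 8 + 4 + 2 + 1 in binary powers of 2.
So 10^95 ≡ 156 · 72 · 40 · 68 · 100 · 10 ≡ 1 (mod 191).
Since 10^d ≡ 1 (mod 191), base 10 does not prove 191 composite.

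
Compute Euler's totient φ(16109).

15840

Factor: 16109 = 89 · 181.
φ(16109) = (89−1) · (181−1) = 88 · 180 = 15840.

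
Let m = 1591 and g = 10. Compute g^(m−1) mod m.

10^1 ≡ 10 (mod 1591)
10^2 ≡ 10^2 = 100 ≡ 100 (mod 1591)
10^4 ≡ 100^2 = 10000 ≡ 454 (mod 1591)
10^8 ≡ 454^2 = 206116 ≡ 877 (mod 1591)
10^16 ≡ 877^2 = 769129 ≡ 676 (mod 1591)
10^32 ≡ 676^2 = 456976 ≡ 359 (mod 1591)
10^64 ≡ 359^2 = 128881 ≡ 10 (mod 1591)
10^128 ≡ 10^2 = 100 ≡ 100 (mod 1591)
10^256 ≡ 100^2 = 10000 ≡ 454 (mod 1591)
10^512 ≡ 454^2 = 206116 ≡ 877 (mod 1591)
10^1024 ≡ 877^2 = 769129 ≡ 676 (mod 1591)
1590 = 1024 + 512 + 32 + 16 + 4 + 2 in binary powers of 2.
So 10^1590 ≡ 676 · 877 · 359 · 676 · 454 · 100 ≡ 704 (mod 1591).
Since 704 ≠ 1, base 10 is a Fermat witness: 1591 is composite.

704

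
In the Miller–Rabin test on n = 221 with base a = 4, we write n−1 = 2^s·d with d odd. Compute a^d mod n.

30

221 − 1 = 220 = 2^2 · 55, so d = 55.
4^1 ≡ 4 (mod 221)
4^2 ≡ 4^2 = 16 ≡ 16 (mod 221)
4^4 ≡ 16^2 = 256 ≡ 35 (mod 221)
4^8 ≡ 35^2 = 1225 ≡ 120 (mod 221)
4^16 ≡ 120^2 = 14400 ≡ 35 (mod 221)
4^32 ≡ 35^2 = 1225 ≡ 120 (mod 221)
55 = 32 + 16 + 4 + 2 + 1 in binary powers of 2.
So 4^55 ≡ 120 · 35 · 35 · 16 · 4 ≡ 30 (mod 221).
Squaring chain: 30 → 16; never reaches −1, so base 4 is a Miller–Rabin witness that 221 is composite.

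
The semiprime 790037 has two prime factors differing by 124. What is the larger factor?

953

Since p = q + 124, we have 790037 = q(q + 124), so q² + 124q − 790037 = 0.
Discriminant: 124² + 4·790037 = 15376 + 3160148 = 3175524; √3175524 = 1782.
q = (−124 + 1782)/2 = 829, and p = q + 124 = 953.
Check: 829 · 953 = 790037.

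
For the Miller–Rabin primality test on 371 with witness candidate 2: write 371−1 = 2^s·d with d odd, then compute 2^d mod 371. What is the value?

371 − 1 = 370 = 2^1 · 185, so d = 185.
2^1 ≡ 2 (mod 371)
2^2 ≡ 2^2 = 4 ≡ 4 (mod 371)
2^4 ≡ 4^2 = 16 ≡ 16 (mod 371)
2^8 ≡ 16^2 = 256 ≡ 256 (mod 371)
2^16 ≡ 256^2 = 65536 ≡ 240 (mod 371)
2^32 ≡ 240^2 = 57600 ≡ 95 (mod 371)
2^64 ≡ 95^2 = 9025 ≡ 121 (mod 371)
2^128 ≡ 121^2 = 14641 ≡ 172 (mod 371)
185 = 128 + 32 + 16 + 8 + 1 in binary powers of 2.
So 2^185 ≡ 172 · 95 · 240 · 256 · 2 ≡ 151 (mod 371).
Squaring chain: 151; never reaches −1, so base 2 is a Miller–Rabin witness that 371 is composite.

151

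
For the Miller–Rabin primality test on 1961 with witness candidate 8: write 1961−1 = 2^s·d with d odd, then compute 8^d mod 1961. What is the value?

393

1961 − 1 = 1960 = 2^3 · 245, so d = 245.
8^1 ≡ 8 (mod 1961)
8^2 ≡ 8^2 = 64 ≡ 64 (mod 1961)
8^4 ≡ 64^2 = 4096 ≡ 174 (mod 1961)
8^8 ≡ 174^2 = 30276 ≡ 861 (mod 1961)
8^16 ≡ 861^2 = 741321 ≡ 63 (mod 1961)
8^32 ≡ 63^2 = 3969 ≡ 47 (mod 1961)
8^64 ≡ 47^2 = 2209 ≡ 248 (mod 1961)
8^128 ≡ 248^2 = 61504 ≡ 713 (mod 1961)
245 = 128 + 64 + 32 + 16 + 4 + 1 in binary powers of 2.
So 8^245 ≡ 713 · 248 · 47 · 63 · 174 · 8 ≡ 393 (mod 1961).
Squaring chain: 393 → 1491 → 1268; never reaches −1, so base 8 is a Miller–Rabin witness that 1961 is composite.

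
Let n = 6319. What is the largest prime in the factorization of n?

6319 = 71 · 89
89 is prime.
So 6319 = 71 · 89; the largest prime factor is 89.

89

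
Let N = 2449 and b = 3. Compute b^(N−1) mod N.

3^1 ≡ 3 (mod 2449)
3^2 ≡ 3^2 = 9 ≡ 9 (mod 2449)
3^4 ≡ 9^2 = 81 ≡ 81 (mod 2449)
3^8 ≡ 81^2 = 6561 ≡ 1663 (mod 2449)
3^16 ≡ 1663^2 = 2765569 ≡ 648 (mod 2449)
3^32 ≡ 648^2 = 419904 ≡ 1125 (mod 2449)
3^64 ≡ 1125^2 = 1265625 ≡ 1941 (mod 2449)
3^128 ≡ 1941^2 = 3767481 ≡ 919 (mod 2449)
3^256 ≡ 919^2 = 844561 ≡ 2105 (mod 2449)
3^512 ≡ 2105^2 = 4431025 ≡ 784 (mod 2449)
3^1024 ≡ 784^2 = 614656 ≡ 2406 (mod 2449)
3^2048 ≡ 2406^2 = 5788836 ≡ 1849 (mod 2449)
2448 = 2048 + 256 + 128 + 16 in binary powers of 2.
So 3^2448 ≡ 1849 · 2105 · 919 · 648 ≡ 283 (mod 2449).
Since 283 ≠ 1, base 3 is a Fermat witness: 2449 is composite.

283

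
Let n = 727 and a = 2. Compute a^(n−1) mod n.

2^1 ≡ 2 (mod 727)
2^2 ≡ 2^2 = 4 ≡ 4 (mod 727)
2^4 ≡ 4^2 = 16 ≡ 16 (mod 727)
2^8 ≡ 16^2 = 256 ≡ 256 (mod 727)
2^16 ≡ 256^2 = 65536 ≡ 106 (mod 727)
2^32 ≡ 106^2 = 11236 ≡ 331 (mod 727)
2^64 ≡ 331^2 = 109561 ≡ 511 (mod 727)
2^128 ≡ 511^2 = 261121 ≡ 128 (mod 727)
2^256 ≡ 128^2 = 16384 ≡ 390 (mod 727)
2^512 ≡ 390^2 = 152100 ≡ 157 (mod 727)
726 = 512 + 128 + 64 + 16 + 4 + 2 in binary powers of 2.
So 2^726 ≡ 157 · 128 · 511 · 106 · 16 · 4 ≡ 1 (mod 727).
Since the result is 1, base 2 gives no evidence that 727 is composite.

1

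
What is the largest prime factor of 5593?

47

5593 = 7 · 799
799 = 17 · 47
47 is prime.
So 5593 = 7 · 17 · 47; the largest prime factor is 47.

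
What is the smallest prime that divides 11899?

73

11899 is odd.
Digit sum 28, not divisible by 3.
Ends in 9: not divisible by 5.
7: 11899 = 7·1699 + 6
11: 11899 = 11·1081 + 8
13: 11899 = 13·915 + 4
17: 11899 = 17·699 + 16
19: 11899 = 19·626 + 5
23: 11899 = 23·517 + 8
29: 11899 = 29·410 + 9
31: 11899 = 31·383 + 26
37: 11899 = 37·321 + 22
41: 11899 = 41·290 + 9
43: 11899 = 43·276 + 31
47: 11899 = 47·253 + 8
53: 11899 = 53·224 + 27
59: 11899 = 59·201 + 40
61: 11899 = 61·195 + 4
67: 11899 = 67·177 + 40
71: 11899 = 71·167 + 42
73: 11899 = 73·163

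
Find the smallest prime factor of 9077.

29

9077 is odd.
Digit sum 23, not divisible by 3.
Ends in 7: not divisible by 5.
7: 9077 = 7·1296 + 5
11: 9077 = 11·825 + 2
13: 9077 = 13·698 + 3
17: 9077 = 17·533 + 16
19: 9077 = 19·477 + 14
23: 9077 = 23·394 + 15
29: 9077 = 29·313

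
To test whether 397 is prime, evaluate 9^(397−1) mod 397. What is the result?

9^1 ≡ 9 (mod 397)
9^2 ≡ 9^2 = 81 ≡ 81 (mod 397)
9^4 ≡ 81^2 = 6561 ≡ 209 (mod 397)
9^8 ≡ 209^2 = 43681 ≡ 11 (mod 397)
9^16 ≡ 11^2 = 121 ≡ 121 (mod 397)
9^32 ≡ 121^2 = 14641 ≡ 349 (mod 397)
9^64 ≡ 349^2 = 121801 ≡ 319 (mod 397)
9^128 ≡ 319^2 = 101761 ≡ 129 (mod 397)
9^256 ≡ 129^2 = 16641 ≡ 364 (mod 397)
396 = 256 + 128 + 8 + 4 in binary powers of 2.
So 9^396 ≡ 364 · 129 · 11 · 209 ≡ 1 (mod 397).
Since the result is 1, base 9 gives no evidence that 397 is composite.

1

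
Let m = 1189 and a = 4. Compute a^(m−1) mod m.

223

4^1 ≡ 4 (mod 1189)
4^2 ≡ 4^2 = 16 ≡ 16 (mod 1189)
4^4 ≡ 16^2 = 256 ≡ 256 (mod 1189)
4^8 ≡ 256^2 = 65536 ≡ 141 (mod 1189)
4^16 ≡ 141^2 = 19881 ≡ 857 (mod 1189)
4^32 ≡ 857^2 = 734449 ≡ 836 (mod 1189)
4^64 ≡ 836^2 = 698896 ≡ 953 (mod 1189)
4^128 ≡ 953^2 = 908209 ≡ 1002 (mod 1189)
4^256 ≡ 1002^2 = 1004004 ≡ 488 (mod 1189)
4^512 ≡ 488^2 = 238144 ≡ 344 (mod 1189)
4^1024 ≡ 344^2 = 118336 ≡ 625 (mod 1189)
1188 = 1024 + 128 + 32 + 4 in binary powers of 2.
So 4^1188 ≡ 625 · 1002 · 836 · 256 ≡ 223 (mod 1189).
Since 223 ≠ 1, base 4 is a Fermat witness: 1189 is composite.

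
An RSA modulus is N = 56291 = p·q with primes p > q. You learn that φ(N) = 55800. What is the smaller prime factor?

φ(n) = (p−1)(q−1) = n − (p+q) + 1, so p + q = 56291 − 55800 + 1 = 492.
p and q are the roots of t² − 492t + 56291 = 0.
Discriminant: 492² − 4·56291 = 242064 − 225164 = 16900; √16900 = 130.
q = (492 − 130)/2 = 181, p = (492 + 130)/2 = 311.
Check: 181 · 311 = 56291.

181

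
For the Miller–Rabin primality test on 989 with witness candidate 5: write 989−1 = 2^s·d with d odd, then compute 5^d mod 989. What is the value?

89

989 − 1 = 988 = 2^2 · 247, so d = 247.
5^1 ≡ 5 (mod 989)
5^2 ≡ 5^2 = 25 ≡ 25 (mod 989)
5^4 ≡ 25^2 = 625 ≡ 625 (mod 989)
5^8 ≡ 625^2 = 390625 ≡ 959 (mod 989)
5^16 ≡ 959^2 = 919681 ≡ 900 (mod 989)
5^32 ≡ 900^2 = 810000 ≡ 9 (mod 989)
5^64 ≡ 9^2 = 81 ≡ 81 (mod 989)
5^128 ≡ 81^2 = 6561 ≡ 627 (mod 989)
247 = 128 + 64 + 32 + 16 + 4 + 2 + 1 in binary powers of 2.
So 5^247 ≡ 627 · 81 · 9 · 900 · 625 · 25 · 5 ≡ 89 (mod 989).
Squaring chain: 89 → 9; never reaches −1, so base 5 is a Miller–Rabin witness that 989 is composite.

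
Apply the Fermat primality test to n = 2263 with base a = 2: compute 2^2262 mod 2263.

1833

2^1 ≡ 2 (mod 2263)
2^2 ≡ 2^2 = 4 ≡ 4 (mod 2263)
2^4 ≡ 4^2 = 16 ≡ 16 (mod 2263)
2^8 ≡ 16^2 = 256 ≡ 256 (mod 2263)
2^16 ≡ 256^2 = 65536 ≡ 2172 (mod 2263)
2^32 ≡ 2172^2 = 4717584 ≡ 1492 (mod 2263)
2^64 ≡ 1492^2 = 2226064 ≡ 1535 (mod 2263)
2^128 ≡ 1535^2 = 2356225 ≡ 442 (mod 2263)
2^256 ≡ 442^2 = 195364 ≡ 746 (mod 2263)
2^512 ≡ 746^2 = 556516 ≡ 2081 (mod 2263)
2^1024 ≡ 2081^2 = 4330561 ≡ 1442 (mod 2263)
2^2048 ≡ 1442^2 = 2079364 ≡ 1930 (mod 2263)
2262 = 2048 + 128 + 64 + 16 + 4 + 2 in binary powers of 2.
So 2^2262 ≡ 1930 · 442 · 1535 · 2172 · 16 · 4 ≡ 1833 (mod 2263).
Since 1833 ≠ 1, base 2 is a Fermat witness: 2263 is composite.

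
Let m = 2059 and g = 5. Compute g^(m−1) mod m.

1190

5^1 ≡ 5 (mod 2059)
5^2 ≡ 5^2 = 25 ≡ 25 (mod 2059)
5^4 ≡ 25^2 = 625 ≡ 625 (mod 2059)
5^8 ≡ 625^2 = 390625 ≡ 1474 (mod 2059)
5^16 ≡ 1474^2 = 2172676 ≡ 431 (mod 2059)
5^32 ≡ 431^2 = 185761 ≡ 451 (mod 2059)
5^64 ≡ 451^2 = 203401 ≡ 1619 (mod 2059)
5^128 ≡ 1619^2 = 2621161 ≡ 54 (mod 2059)
5^256 ≡ 54^2 = 2916 ≡ 857 (mod 2059)
5^512 ≡ 857^2 = 734449 ≡ 1445 (mod 2059)
5^1024 ≡ 1445^2 = 2088025 ≡ 199 (mod 2059)
5^2048 ≡ 199^2 = 39601 ≡ 480 (mod 2059)
2058 = 2048 + 8 + 2 in binary powers of 2.
So 5^2058 ≡ 480 · 1474 · 25 ≡ 1190 (mod 2059).
Since 1190 ≠ 1, base 5 is a Fermat witness: 2059 is composite.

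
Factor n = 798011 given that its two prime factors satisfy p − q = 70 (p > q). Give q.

859

Since p = q + 70, we have 798011 = q(q + 70), so q² + 70q − 798011 = 0.
Discriminant: 70² + 4·798011 = 4900 + 3192044 = 3196944; √3196944 = 1788.
q = (−70 + 1788)/2 = 859, and p = q + 70 = 929.
Check: 859 · 929 = 798011.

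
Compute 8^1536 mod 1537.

837

8^1 ≡ 8 (mod 1537)
8^2 ≡ 8^2 = 64 ≡ 64 (mod 1537)
8^4 ≡ 64^2 = 4096 ≡ 1022 (mod 1537)
8^8 ≡ 1022^2 = 1044484 ≡ 861 (mod 1537)
8^16 ≡ 861^2 = 741321 ≡ 487 (mod 1537)
8^32 ≡ 487^2 = 237169 ≡ 471 (mod 1537)
8^64 ≡ 471^2 = 221841 ≡ 513 (mod 1537)
8^128 ≡ 513^2 = 263169 ≡ 342 (mod 1537)
8^256 ≡ 342^2 = 116964 ≡ 152 (mod 1537)
8^512 ≡ 152^2 = 23104 ≡ 49 (mod 1537)
8^1024 ≡ 49^2 = 2401 ≡ 864 (mod 1537)
1536 = 1024 + 512 in binary powers of 2.
So 8^1536 ≡ 864 · 49 ≡ 837 (mod 1537).
Since 837 ≠ 1, base 8 is a Fermat witness: 1537 is composite.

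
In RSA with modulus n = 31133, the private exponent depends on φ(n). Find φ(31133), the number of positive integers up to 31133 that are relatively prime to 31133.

30780

Factor: 31133 = 163 · 191.
φ(31133) = (163−1) · (191−1) = 162 · 190 = 30780.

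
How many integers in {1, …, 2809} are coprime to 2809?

2756

Factor: 2809 = 53^2.
φ(2809) = 53^1·(53−1) = 2756.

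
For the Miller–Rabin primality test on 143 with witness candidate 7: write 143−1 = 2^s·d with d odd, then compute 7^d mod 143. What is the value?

106

143 − 1 = 142 = 2^1 · 71, so d = 71.
7^1 ≡ 7 (mod 143)
7^2 ≡ 7^2 = 49 ≡ 49 (mod 143)
7^4 ≡ 49^2 = 2401 ≡ 113 (mod 143)
7^8 ≡ 113^2 = 12769 ≡ 42 (mod 143)
7^16 ≡ 42^2 = 1764 ≡ 48 (mod 143)
7^32 ≡ 48^2 = 2304 ≡ 16 (mod 143)
7^64 ≡ 16^2 = 256 ≡ 113 (mod 143)
71 = 64 + 4 + 2 + 1 in binary powers of 2.
So 7^71 ≡ 113 · 113 · 49 · 7 ≡ 106 (mod 143).
Squaring chain: 106; never reaches −1, so base 7 is a Miller–Rabin witness that 143 is composite.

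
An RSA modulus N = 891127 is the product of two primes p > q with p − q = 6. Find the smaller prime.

Since p = q + 6, we have 891127 = q(q + 6), so q² + 6q − 891127 = 0.
Discriminant: 6² + 4·891127 = 36 + 3564508 = 3564544; √3564544 = 1888.
q = (−6 + 1888)/2 = 941, and p = q + 6 = 947.
Check: 941 · 947 = 891127.

941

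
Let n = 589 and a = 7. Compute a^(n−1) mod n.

343

7^1 ≡ 7 (mod 589)
7^2 ≡ 7^2 = 49 ≡ 49 (mod 589)
7^4 ≡ 49^2 = 2401 ≡ 45 (mod 589)
7^8 ≡ 45^2 = 2025 ≡ 258 (mod 589)
7^16 ≡ 258^2 = 66564 ≡ 7 (mod 589)
7^32 ≡ 7^2 = 49 ≡ 49 (mod 589)
7^64 ≡ 49^2 = 2401 ≡ 45 (mod 589)
7^128 ≡ 45^2 = 2025 ≡ 258 (mod 589)
7^256 ≡ 258^2 = 66564 ≡ 7 (mod 589)
7^512 ≡ 7^2 = 49 ≡ 49 (mod 589)
588 = 512 + 64 + 8 + 4 in binary powers of 2.
So 7^588 ≡ 49 · 45 · 258 · 45 ≡ 343 (mod 589).
Since 343 ≠ 1, base 7 is a Fermat witness: 589 is composite.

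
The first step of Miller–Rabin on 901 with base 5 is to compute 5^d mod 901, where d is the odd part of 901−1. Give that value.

901 − 1 = 900 = 2^2 · 225, so d = 225.
5^1 ≡ 5 (mod 901)
5^2 ≡ 5^2 = 25 ≡ 25 (mod 901)
5^4 ≡ 25^2 = 625 ≡ 625 (mod 901)
5^8 ≡ 625^2 = 390625 ≡ 492 (mod 901)
5^16 ≡ 492^2 = 242064 ≡ 596 (mod 901)
5^32 ≡ 596^2 = 355216 ≡ 222 (mod 901)
5^64 ≡ 222^2 = 49284 ≡ 630 (mod 901)
5^128 ≡ 630^2 = 396900 ≡ 460 (mod 901)
225 = 128 + 64 + 32 + 1 in binary powers of 2.
So 5^225 ≡ 460 · 630 · 222 · 5 ≡ 277 (mod 901).
Squaring chain: 277 → 144; never reaches −1, so base 5 is a Miller–Rabin witness that 901 is composite.

277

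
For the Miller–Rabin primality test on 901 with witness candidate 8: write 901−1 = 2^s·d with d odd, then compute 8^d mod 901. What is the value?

875

901 − 1 = 900 = 2^2 · 225, so d = 225.
8^1 ≡ 8 (mod 901)
8^2 ≡ 8^2 = 64 ≡ 64 (mod 901)
8^4 ≡ 64^2 = 4096 ≡ 492 (mod 901)
8^8 ≡ 492^2 = 242064 ≡ 596 (mod 901)
8^16 ≡ 596^2 = 355216 ≡ 222 (mod 901)
8^32 ≡ 222^2 = 49284 ≡ 630 (mod 901)
8^64 ≡ 630^2 = 396900 ≡ 460 (mod 901)
8^128 ≡ 460^2 = 211600 ≡ 766 (mod 901)
225 = 128 + 64 + 32 + 1 in binary powers of 2.
So 8^225 ≡ 766 · 460 · 630 · 8 ≡ 875 (mod 901).
Squaring chain: 875 → 676; never reaches −1, so base 8 is a Miller–Rabin witness that 901 is composite.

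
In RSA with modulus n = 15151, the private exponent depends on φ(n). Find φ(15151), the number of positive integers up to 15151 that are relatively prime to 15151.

Factor: 15151 = 109 · 139.
φ(15151) = (109−1) · (139−1) = 108 · 138 = 14904.

14904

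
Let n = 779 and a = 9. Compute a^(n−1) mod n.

614

9^1 ≡ 9 (mod 779)
9^2 ≡ 9^2 = 81 ≡ 81 (mod 779)
9^4 ≡ 81^2 = 6561 ≡ 329 (mod 779)
9^8 ≡ 329^2 = 108241 ≡ 739 (mod 779)
9^16 ≡ 739^2 = 546121 ≡ 42 (mod 779)
9^32 ≡ 42^2 = 1764 ≡ 206 (mod 779)
9^64 ≡ 206^2 = 42436 ≡ 370 (mod 779)
9^128 ≡ 370^2 = 136900 ≡ 575 (mod 779)
9^256 ≡ 575^2 = 330625 ≡ 329 (mod 779)
9^512 ≡ 329^2 = 108241 ≡ 739 (mod 779)
778 = 512 + 256 + 8 + 2 in binary powers of 2.
So 9^778 ≡ 739 · 329 · 739 · 81 ≡ 614 (mod 779).
Since 614 ≠ 1, base 9 is a Fermat witness: 779 is composite.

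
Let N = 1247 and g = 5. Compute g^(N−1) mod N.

436

5^1 ≡ 5 (mod 1247)
5^2 ≡ 5^2 = 25 ≡ 25 (mod 1247)
5^4 ≡ 25^2 = 625 ≡ 625 (mod 1247)
5^8 ≡ 625^2 = 390625 ≡ 314 (mod 1247)
5^16 ≡ 314^2 = 98596 ≡ 83 (mod 1247)
5^32 ≡ 83^2 = 6889 ≡ 654 (mod 1247)
5^64 ≡ 654^2 = 427716 ≡ 1242 (mod 1247)
5^128 ≡ 1242^2 = 1542564 ≡ 25 (mod 1247)
5^256 ≡ 25^2 = 625 ≡ 625 (mod 1247)
5^512 ≡ 625^2 = 390625 ≡ 314 (mod 1247)
5^1024 ≡ 314^2 = 98596 ≡ 83 (mod 1247)
1246 = 1024 + 128 + 64 + 16 + 8 + 4 + 2 in binary powers of 2.
So 5^1246 ≡ 83 · 25 · 1242 · 83 · 314 · 625 · 25 ≡ 436 (mod 1247).
Since 436 ≠ 1, base 5 is a Fermat witness: 1247 is composite.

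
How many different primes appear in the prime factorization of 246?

246 = 2 · 123
123 = 3 · 41
246 = 2 · 3 · 41, which has 3 distinct prime factors.

3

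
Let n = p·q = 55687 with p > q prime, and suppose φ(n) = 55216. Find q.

233

φ(n) = (p−1)(q−1) = n − (p+q) + 1, so p + q = 55687 − 55216 + 1 = 472.
p and q are the roots of t² − 472t + 55687 = 0.
Discriminant: 472² − 4·55687 = 222784 − 222748 = 36; √36 = 6.
q = (472 − 6)/2 = 233, p = (472 + 6)/2 = 239.
Check: 233 · 239 = 55687.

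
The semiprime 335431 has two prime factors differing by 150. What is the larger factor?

Since p = q + 150, we have 335431 = q(q + 150), so q² + 150q − 335431 = 0.
Discriminant: 150² + 4·335431 = 22500 + 1341724 = 1364224; √1364224 = 1168.
q = (−150 + 1168)/2 = 509, and p = q + 150 = 659.
Check: 509 · 659 = 335431.

659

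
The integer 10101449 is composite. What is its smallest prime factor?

10101449 is odd.
Digit sum 20, not divisible by 3.
Ends in 9: not divisible by 5.
7: 10101449 = 7·1443064 + 1
11: 10101449 = 11·918313 + 6
13: 10101449 = 13·777034 + 7
17: 10101449 = 17·594202 + 15
19: 10101449 = 19·531655 + 4
23: 10101449 = 23·439193 + 10
29: 10101449 = 29·348325 + 24
31: 10101449 = 31·325853 + 6
37: 10101449 = 37·273012 + 5
41: 10101449 = 41·246376 + 33
43: 10101449 = 43·234917 + 18
47: 10101449 = 47·214924 + 21
53: 10101449 = 53·190593 + 20
59: 10101449 = 59·171211

59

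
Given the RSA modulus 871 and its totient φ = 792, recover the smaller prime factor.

φ(n) = (p−1)(q−1) = n − (p+q) + 1, so p + q = 871 − 792 + 1 = 80.
p and q are the roots of t² − 80t + 871 = 0.
Discriminant: 80² − 4·871 = 6400 − 3484 = 2916; √2916 = 54.
q = (80 − 54)/2 = 13, p = (80 + 54)/2 = 67.
Check: 13 · 67 = 871.

13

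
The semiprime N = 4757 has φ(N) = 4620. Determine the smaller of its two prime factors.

φ(n) = (p−1)(q−1) = n − (p+q) + 1, so p + q = 4757 − 4620 + 1 = 138.
p and q are the roots of t² − 138t + 4757 = 0.
Discriminant: 138² − 4·4757 = 19044 − 19028 = 16; √16 = 4.
q = (138 − 4)/2 = 67, p = (138 + 4)/2 = 71.
Check: 67 · 71 = 4757.

67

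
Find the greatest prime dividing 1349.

1349 = 19 · 71
71 is prime.
So 1349 = 19 · 71; the largest prime factor is 71.

71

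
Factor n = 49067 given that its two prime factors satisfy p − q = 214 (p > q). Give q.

139

Since p = q + 214, we have 49067 = q(q + 214), so q² + 214q − 49067 = 0.
Discriminant: 214² + 4·49067 = 45796 + 196268 = 242064; √242064 = 492.
q = (−214 + 492)/2 = 139, and p = q + 214 = 353.
Check: 139 · 353 = 49067.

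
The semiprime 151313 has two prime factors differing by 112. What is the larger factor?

449

Since p = q + 112, we have 151313 = q(q + 112), so q² + 112q − 151313 = 0.
Discriminant: 112² + 4·151313 = 12544 + 605252 = 617796; √617796 = 786.
q = (−112 + 786)/2 = 337, and p = q + 112 = 449.
Check: 337 · 449 = 151313.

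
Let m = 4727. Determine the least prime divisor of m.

29

4727 is odd.
Digit sum 20, not divisible by 3.
Ends in 7: not divisible by 5.
7: 4727 = 7·675 + 2
11: 4727 = 11·429 + 8
13: 4727 = 13·363 + 8
17: 4727 = 17·278 + 1
19: 4727 = 19·248 + 15
23: 4727 = 23·205 + 12
29: 4727 = 29·163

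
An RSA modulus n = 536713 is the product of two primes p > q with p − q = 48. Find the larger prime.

757

Since p = q + 48, we have 536713 = q(q + 48), so q² + 48q − 536713 = 0.
Discriminant: 48² + 4·536713 = 2304 + 2146852 = 2149156; √2149156 = 1466.
q = (−48 + 1466)/2 = 709, and p = q + 48 = 757.
Check: 709 · 757 = 536713.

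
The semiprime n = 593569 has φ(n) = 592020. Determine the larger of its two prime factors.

859

φ(n) = (p−1)(q−1) = n − (p+q) + 1, so p + q = 593569 − 592020 + 1 = 1550.
p and q are the roots of t² − 1550t + 593569 = 0.
Discriminant: 1550² − 4·593569 = 2402500 − 2374276 = 28224; √28224 = 168.
q = (1550 − 168)/2 = 691, p = (1550 + 168)/2 = 859.
Check: 691 · 859 = 593569.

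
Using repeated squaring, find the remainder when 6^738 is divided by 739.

1

6^1 ≡ 6 (mod 739)
6^2 ≡ 6^2 = 36 ≡ 36 (mod 739)
6^4 ≡ 36^2 = 1296 ≡ 557 (mod 739)
6^8 ≡ 557^2 = 310249 ≡ 608 (mod 739)
6^16 ≡ 608^2 = 369664 ≡ 164 (mod 739)
6^32 ≡ 164^2 = 26896 ≡ 292 (mod 739)
6^64 ≡ 292^2 = 85264 ≡ 279 (mod 739)
6^128 ≡ 279^2 = 77841 ≡ 246 (mod 739)
6^256 ≡ 246^2 = 60516 ≡ 657 (mod 739)
6^512 ≡ 657^2 = 431649 ≡ 73 (mod 739)
738 = 512 + 128 + 64 + 32 + 2 in binary powers of 2.
So 6^738 ≡ 73 · 246 · 279 · 292 · 36 ≡ 1 (mod 739).
Since the result is 1, base 6 gives no evidence that 739 is composite.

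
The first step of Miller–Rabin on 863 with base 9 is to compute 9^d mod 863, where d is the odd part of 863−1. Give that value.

863 − 1 = 862 = 2^1 · 431, so d = 431.
9^1 ≡ 9 (mod 863)
9^2 ≡ 9^2 = 81 ≡ 81 (mod 863)
9^4 ≡ 81^2 = 6561 ≡ 520 (mod 863)
9^8 ≡ 520^2 = 270400 ≡ 281 (mod 863)
9^16 ≡ 281^2 = 78961 ≡ 428 (mod 863)
9^32 ≡ 428^2 = 183184 ≡ 228 (mod 863)
9^64 ≡ 228^2 = 51984 ≡ 204 (mod 863)
9^128 ≡ 204^2 = 41616 ≡ 192 (mod 863)
9^256 ≡ 192^2 = 36864 ≡ 618 (mod 863)
431 = 256 + 128 + 32 + 8 + 4 + 2 + 1 in binary powers of 2.
So 9^431 ≡ 618 · 192 · 228 · 281 · 520 · 81 · 9 ≡ 1 (mod 863).
Since 9^d ≡ 1 (mod 863), base 9 does not prove 863 composite.

1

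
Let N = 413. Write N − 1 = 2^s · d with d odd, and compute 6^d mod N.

413 − 1 = 412 = 2^2 · 103, so d = 103.
6^1 ≡ 6 (mod 413)
6^2 ≡ 6^2 = 36 ≡ 36 (mod 413)
6^4 ≡ 36^2 = 1296 ≡ 57 (mod 413)
6^8 ≡ 57^2 = 3249 ≡ 358 (mod 413)
6^16 ≡ 358^2 = 128164 ≡ 134 (mod 413)
6^32 ≡ 134^2 = 17956 ≡ 197 (mod 413)
6^64 ≡ 197^2 = 38809 ≡ 400 (mod 413)
103 = 64 + 32 + 4 + 2 + 1 in binary powers of 2.
So 6^103 ≡ 400 · 197 · 57 · 36 · 6 ≡ 279 (mod 413).
Squaring chain: 279 → 197; never reaches −1, so base 6 is a Miller–Rabin witness that 413 is composite.

279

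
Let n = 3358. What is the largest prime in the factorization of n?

3358 = 2 · 1679
1679 = 23 · 73
73 is prime.
So 3358 = 2 · 23 · 73; the largest prime factor is 73.

73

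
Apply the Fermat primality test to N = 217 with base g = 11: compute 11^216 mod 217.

11^1 ≡ 11 (mod 217)
11^2 ≡ 11^2 = 121 ≡ 121 (mod 217)
11^4 ≡ 121^2 = 14641 ≡ 102 (mod 217)
11^8 ≡ 102^2 = 10404 ≡ 205 (mod 217)
11^16 ≡ 205^2 = 42025 ≡ 144 (mod 217)
11^32 ≡ 144^2 = 20736 ≡ 121 (mod 217)
11^64 ≡ 121^2 = 14641 ≡ 102 (mod 217)
11^128 ≡ 102^2 = 10404 ≡ 205 (mod 217)
216 = 128 + 64 + 16 + 8 in binary powers of 2.
So 11^216 ≡ 205 · 102 · 144 · 205 ≡ 190 (mod 217).
Since 190 ≠ 1, base 11 is a Fermat witness: 217 is composite.

190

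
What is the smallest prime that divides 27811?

27811 is odd.
Digit sum 19, not divisible by 3.
Ends in 1: not divisible by 5.
7: 27811 = 7·3973

7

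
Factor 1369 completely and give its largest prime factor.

1369 = 37 · 37
37 = 37 · 1
So 1369 = 37^2; the largest prime factor is 37.

37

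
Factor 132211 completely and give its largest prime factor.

97

132211 = 29 · 4559
4559 = 47 · 97
97 is prime.
So 132211 = 29 · 47 · 97; the largest prime factor is 97.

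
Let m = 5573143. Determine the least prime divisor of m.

5573143 is odd.
Digit sum 28, not divisible by 3.
Ends in 3: not divisible by 5.
7: 5573143 = 7·796163 + 2
11: 5573143 = 11·506649 + 4
13: 5573143 = 13·428703 + 4
17: 5573143 = 17·327831 + 16
19: 5573143 = 19·293323 + 6
23: 5573143 = 23·242310 + 13
29: 5573143 = 29·192177 + 10
31: 5573143 = 31·179778 + 25
37: 5573143 = 37·150625 + 18
41: 5573143 = 41·135930 + 13
43: 5573143 = 43·129607 + 42
47: 5573143 = 47·118577 + 24
53: 5573143 = 53·105153 + 34
59: 5573143 = 59·94460 + 3
61: 5573143 = 61·91363

61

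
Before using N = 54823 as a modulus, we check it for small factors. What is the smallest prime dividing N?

54823 is odd.
Digit sum 22, not divisible by 3.
Ends in 3: not divisible by 5.
7: 54823 = 7·7831 + 6
11: 54823 = 11·4983 + 10
13: 54823 = 13·4217 + 2
17: 54823 = 17·3224 + 15
19: 54823 = 19·2885 + 8
23: 54823 = 23·2383 + 14
29: 54823 = 29·1890 + 13
31: 54823 = 31·1768 + 15
37: 54823 = 37·1481 + 26
41: 54823 = 41·1337 + 6
43: 54823 = 43·1274 + 41
47: 54823 = 47·1166 + 21
53: 54823 = 53·1034 + 21
59: 54823 = 59·929 + 12
61: 54823 = 61·898 + 45
67: 54823 = 67·818 + 17
71: 54823 = 71·772 + 11
73: 54823 = 73·751

73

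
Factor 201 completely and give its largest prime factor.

201 = 3 · 67
67 is prime.
So 201 = 3 · 67; the largest prime factor is 67.

67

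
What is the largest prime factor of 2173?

2173 = 41 · 53
53 is prime.
So 2173 = 41 · 53; the largest prime factor is 53.

53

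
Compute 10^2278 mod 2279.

152

10^1 ≡ 10 (mod 2279)
10^2 ≡ 10^2 = 100 ≡ 100 (mod 2279)
10^4 ≡ 100^2 = 10000 ≡ 884 (mod 2279)
10^8 ≡ 884^2 = 781456 ≡ 2038 (mod 2279)
10^16 ≡ 2038^2 = 4153444 ≡ 1106 (mod 2279)
10^32 ≡ 1106^2 = 1223236 ≡ 1692 (mod 2279)
10^64 ≡ 1692^2 = 2862864 ≡ 440 (mod 2279)
10^128 ≡ 440^2 = 193600 ≡ 2164 (mod 2279)
10^256 ≡ 2164^2 = 4682896 ≡ 1830 (mod 2279)
10^512 ≡ 1830^2 = 3348900 ≡ 1049 (mod 2279)
10^1024 ≡ 1049^2 = 1100401 ≡ 1923 (mod 2279)
10^2048 ≡ 1923^2 = 3697929 ≡ 1391 (mod 2279)
2278 = 2048 + 128 + 64 + 32 + 4 + 2 in binary powers of 2.
So 10^2278 ≡ 1391 · 2164 · 440 · 1692 · 884 · 100 ≡ 152 (mod 2279).
Since 152 ≠ 1, base 10 is a Fermat witness: 2279 is composite.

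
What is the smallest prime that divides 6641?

29

6641 is odd.
Digit sum 17, not divisible by 3.
Ends in 1: not divisible by 5.
7: 6641 = 7·948 + 5
11: 6641 = 11·603 + 8
13: 6641 = 13·510 + 11
17: 6641 = 17·390 + 11
19: 6641 = 19·349 + 10
23: 6641 = 23·288 + 17
29: 6641 = 29·229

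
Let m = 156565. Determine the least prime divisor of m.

156565 is odd.
Digit sum 28, not divisible by 3.
Ends in 5: divisible by 5.

5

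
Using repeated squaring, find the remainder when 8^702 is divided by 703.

8^1 ≡ 8 (mod 703)
8^2 ≡ 8^2 = 64 ≡ 64 (mod 703)
8^4 ≡ 64^2 = 4096 ≡ 581 (mod 703)
8^8 ≡ 581^2 = 337561 ≡ 121 (mod 703)
8^16 ≡ 121^2 = 14641 ≡ 581 (mod 703)
8^32 ≡ 581^2 = 337561 ≡ 121 (mod 703)
8^64 ≡ 121^2 = 14641 ≡ 581 (mod 703)
8^128 ≡ 581^2 = 337561 ≡ 121 (mod 703)
8^256 ≡ 121^2 = 14641 ≡ 581 (mod 703)
8^512 ≡ 581^2 = 337561 ≡ 121 (mod 703)
702 = 512 + 128 + 32 + 16 + 8 + 4 + 2 in binary powers of 2.
So 8^702 ≡ 121 · 121 · 121 · 581 · 121 · 581 · 64 ≡ 628 (mod 703).
Since 628 ≠ 1, base 8 is a Fermat witness: 703 is composite.

628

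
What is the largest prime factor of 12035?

12035 = 5 · 2407
2407 = 29 · 83
83 is prime.
So 12035 = 5 · 29 · 83; the largest prime factor is 83.

83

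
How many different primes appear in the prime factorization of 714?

4

714 = 2 · 357
357 = 3 · 119
119 = 7 · 17
714 = 2 · 3 · 7 · 17, which has 4 distinct prime factors.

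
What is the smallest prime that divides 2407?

2407 is odd.
Digit sum 13, not divisible by 3.
Ends in 7: not divisible by 5.
7: 2407 = 7·343 + 6
11: 2407 = 11·218 + 9
13: 2407 = 13·185 + 2
17: 2407 = 17·141 + 10
19: 2407 = 19·126 + 13
23: 2407 = 23·104 + 15
29: 2407 = 29·83

29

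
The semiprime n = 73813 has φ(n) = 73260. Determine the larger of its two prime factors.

331

φ(n) = (p−1)(q−1) = n − (p+q) + 1, so p + q = 73813 − 73260 + 1 = 554.
p and q are the roots of t² − 554t + 73813 = 0.
Discriminant: 554² − 4·73813 = 306916 − 295252 = 11664; √11664 = 108.
q = (554 − 108)/2 = 223, p = (554 + 108)/2 = 331.
Check: 223 · 331 = 73813.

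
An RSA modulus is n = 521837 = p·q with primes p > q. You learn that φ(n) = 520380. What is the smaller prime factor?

631

φ(n) = (p−1)(q−1) = n − (p+q) + 1, so p + q = 521837 − 520380 + 1 = 1458.
p and q are the roots of t² − 1458t + 521837 = 0.
Discriminant: 1458² − 4·521837 = 2125764 − 2087348 = 38416; √38416 = 196.
q = (1458 − 196)/2 = 631, p = (1458 + 196)/2 = 827.
Check: 631 · 827 = 521837.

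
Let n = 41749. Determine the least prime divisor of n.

83

41749 is odd.
Digit sum 25, not divisible by 3.
Ends in 9: not divisible by 5.
7: 41749 = 7·5964 + 1
11: 41749 = 11·3795 + 4
13: 41749 = 13·3211 + 6
17: 41749 = 17·2455 + 14
19: 41749 = 19·2197 + 6
23: 41749 = 23·1815 + 4
29: 41749 = 29·1439 + 18
31: 41749 = 31·1346 + 23
37: 41749 = 37·1128 + 13
41: 41749 = 41·1018 + 11
43: 41749 = 43·970 + 39
47: 41749 = 47·888 + 13
53: 41749 = 53·787 + 38
59: 41749 = 59·707 + 36
61: 41749 = 61·684 + 25
67: 41749 = 67·623 + 8
71: 41749 = 71·588 + 1
73: 41749 = 73·571 + 66
79: 41749 = 79·528 + 37
83: 41749 = 83·503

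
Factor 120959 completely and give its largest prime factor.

120959 = 29 · 4171
4171 = 43 · 97
97 is prime.
So 120959 = 29 · 43 · 97; the largest prime factor is 97.

97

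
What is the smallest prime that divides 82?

82 is even: 2 divides it.

2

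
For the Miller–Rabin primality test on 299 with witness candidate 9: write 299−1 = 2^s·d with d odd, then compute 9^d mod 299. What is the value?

3

299 − 1 = 298 = 2^1 · 149, so d = 149.
9^1 ≡ 9 (mod 299)
9^2 ≡ 9^2 = 81 ≡ 81 (mod 299)
9^4 ≡ 81^2 = 6561 ≡ 282 (mod 299)
9^8 ≡ 282^2 = 79524 ≡ 289 (mod 299)
9^16 ≡ 289^2 = 83521 ≡ 100 (mod 299)
9^32 ≡ 100^2 = 10000 ≡ 133 (mod 299)
9^64 ≡ 133^2 = 17689 ≡ 48 (mod 299)
9^128 ≡ 48^2 = 2304 ≡ 211 (mod 299)
149 = 128 + 16 + 4 + 1 in binary powers of 2.
So 9^149 ≡ 211 · 100 · 282 · 9 ≡ 3 (mod 299).
Squaring chain: 3; never reaches −1, so base 9 is a Miller–Rabin witness that 299 is composite.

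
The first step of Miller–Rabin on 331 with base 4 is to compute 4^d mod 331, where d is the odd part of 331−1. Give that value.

1

331 − 1 = 330 = 2^1 · 165, so d = 165.
4^1 ≡ 4 (mod 331)
4^2 ≡ 4^2 = 16 ≡ 16 (mod 331)
4^4 ≡ 16^2 = 256 ≡ 256 (mod 331)
4^8 ≡ 256^2 = 65536 ≡ 329 (mod 331)
4^16 ≡ 329^2 = 108241 ≡ 4 (mod 331)
4^32 ≡ 4^2 = 16 ≡ 16 (mod 331)
4^64 ≡ 16^2 = 256 ≡ 256 (mod 331)
4^128 ≡ 256^2 = 65536 ≡ 329 (mod 331)
165 = 128 + 32 + 4 + 1 in binary powers of 2.
So 4^165 ≡ 329 · 16 · 256 · 4 ≡ 1 (mod 331).
Since 4^d ≡ 1 (mod 331), base 4 does not prove 331 composite.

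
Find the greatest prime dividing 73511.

73

73511 = 19 · 3869
3869 = 53 · 73
73 is prime.
So 73511 = 19 · 53 · 73; the largest prime factor is 73.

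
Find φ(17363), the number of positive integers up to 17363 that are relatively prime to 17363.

17088

Factor: 17363 = 97 · 179.
φ(17363) = (97−1) · (179−1) = 96 · 178 = 17088.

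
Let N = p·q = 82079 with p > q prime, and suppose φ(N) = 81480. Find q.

φ(n) = (p−1)(q−1) = n − (p+q) + 1, so p + q = 82079 − 81480 + 1 = 600.
p and q are the roots of t² − 600t + 82079 = 0.
Discriminant: 600² − 4·82079 = 360000 − 328316 = 31684; √31684 = 178.
q = (600 − 178)/2 = 211, p = (600 + 178)/2 = 389.
Check: 211 · 389 = 82079.

211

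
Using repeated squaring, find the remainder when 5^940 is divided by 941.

1

5^1 ≡ 5 (mod 941)
5^2 ≡ 5^2 = 25 ≡ 25 (mod 941)
5^4 ≡ 25^2 = 625 ≡ 625 (mod 941)
5^8 ≡ 625^2 = 390625 ≡ 110 (mod 941)
5^16 ≡ 110^2 = 12100 ≡ 808 (mod 941)
5^32 ≡ 808^2 = 652864 ≡ 751 (mod 941)
5^64 ≡ 751^2 = 564001 ≡ 342 (mod 941)
5^128 ≡ 342^2 = 116964 ≡ 280 (mod 941)
5^256 ≡ 280^2 = 78400 ≡ 297 (mod 941)
5^512 ≡ 297^2 = 88209 ≡ 696 (mod 941)
940 = 512 + 256 + 128 + 32 + 8 + 4 in binary powers of 2.
So 5^940 ≡ 696 · 297 · 280 · 751 · 110 · 625 ≡ 1 (mod 941).
Since the result is 1, base 5 gives no evidence that 941 is composite.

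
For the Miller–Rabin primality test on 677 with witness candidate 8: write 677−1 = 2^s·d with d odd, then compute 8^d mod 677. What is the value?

651

677 − 1 = 676 = 2^2 · 169, so d = 169.
8^1 ≡ 8 (mod 677)
8^2 ≡ 8^2 = 64 ≡ 64 (mod 677)
8^4 ≡ 64^2 = 4096 ≡ 34 (mod 677)
8^8 ≡ 34^2 = 1156 ≡ 479 (mod 677)
8^16 ≡ 479^2 = 229441 ≡ 615 (mod 677)
8^32 ≡ 615^2 = 378225 ≡ 459 (mod 677)
8^64 ≡ 459^2 = 210681 ≡ 134 (mod 677)
8^128 ≡ 134^2 = 17956 ≡ 354 (mod 677)
169 = 128 + 32 + 8 + 1 in binary powers of 2.
So 8^169 ≡ 354 · 459 · 479 · 8 ≡ 651 (mod 677).
Squaring chain: 651 → 676; reaches −1, so base 8 does not prove 677 composite.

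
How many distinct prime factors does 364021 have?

364021 = 7^2 · 7429
7429 = 17 · 437
437 = 19 · 23
364021 = 7^2 · 17 · 19 · 23, which has 4 distinct prime factors.

4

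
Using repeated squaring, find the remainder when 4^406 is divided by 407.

4^1 ≡ 4 (mod 407)
4^2 ≡ 4^2 = 16 ≡ 16 (mod 407)
4^4 ≡ 16^2 = 256 ≡ 256 (mod 407)
4^8 ≡ 256^2 = 65536 ≡ 9 (mod 407)
4^16 ≡ 9^2 = 81 ≡ 81 (mod 407)
4^32 ≡ 81^2 = 6561 ≡ 49 (mod 407)
4^64 ≡ 49^2 = 2401 ≡ 366 (mod 407)
4^128 ≡ 366^2 = 133956 ≡ 53 (mod 407)
4^256 ≡ 53^2 = 2809 ≡ 367 (mod 407)
406 = 256 + 128 + 16 + 4 + 2 in binary powers of 2.
So 4^406 ≡ 367 · 53 · 81 · 256 · 16 ≡ 70 (mod 407).
Since 70 ≠ 1, base 4 is a Fermat witness: 407 is composite.

70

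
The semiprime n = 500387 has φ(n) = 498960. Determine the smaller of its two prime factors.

617

φ(n) = (p−1)(q−1) = n − (p+q) + 1, so p + q = 500387 − 498960 + 1 = 1428.
p and q are the roots of t² − 1428t + 500387 = 0.
Discriminant: 1428² − 4·500387 = 2039184 − 2001548 = 37636; √37636 = 194.
q = (1428 − 194)/2 = 617, p = (1428 + 194)/2 = 811.
Check: 617 · 811 = 500387.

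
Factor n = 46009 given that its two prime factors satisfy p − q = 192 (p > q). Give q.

139

Since p = q + 192, we have 46009 = q(q + 192), so q² + 192q − 46009 = 0.
Discriminant: 192² + 4·46009 = 36864 + 184036 = 220900; √220900 = 470.
q = (−192 + 470)/2 = 139, and p = q + 192 = 331.
Check: 139 · 331 = 46009.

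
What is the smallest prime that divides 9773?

29

9773 is odd.
Digit sum 26, not divisible by 3.
Ends in 3: not divisible by 5.
7: 9773 = 7·1396 + 1
11: 9773 = 11·888 + 5
13: 9773 = 13·751 + 10
17: 9773 = 17·574 + 15
19: 9773 = 19·514 + 7
23: 9773 = 23·424 + 21
29: 9773 = 29·337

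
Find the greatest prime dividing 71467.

71467 = 11 · 6497
6497 = 73 · 89
89 is prime.
So 71467 = 11 · 73 · 89; the largest prime factor is 89.

89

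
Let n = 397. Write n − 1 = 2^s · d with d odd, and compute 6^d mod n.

334

397 − 1 = 396 = 2^2 · 99, so d = 99.
6^1 ≡ 6 (mod 397)
6^2 ≡ 6^2 = 36 ≡ 36 (mod 397)
6^4 ≡ 36^2 = 1296 ≡ 105 (mod 397)
6^8 ≡ 105^2 = 11025 ≡ 306 (mod 397)
6^16 ≡ 306^2 = 93636 ≡ 341 (mod 397)
6^32 ≡ 341^2 = 116281 ≡ 357 (mod 397)
6^64 ≡ 357^2 = 127449 ≡ 12 (mod 397)
99 = 64 + 32 + 2 + 1 in binary powers of 2.
So 6^99 ≡ 12 · 357 · 36 · 6 ≡ 334 (mod 397).
Squaring chain: 334 → 396; reaches −1, so base 6 does not prove 397 composite.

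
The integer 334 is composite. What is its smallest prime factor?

2

334 is even: 2 divides it.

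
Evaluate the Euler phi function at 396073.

378000

Factor: 396073 = 43 · 61 · 151.
φ(396073) = (43−1) · (61−1) · (151−1) = 42 · 60 · 150 = 378000.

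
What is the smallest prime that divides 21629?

21629 is odd.
Digit sum 20, not divisible by 3.
Ends in 9: not divisible by 5.
7: 21629 = 7·3089 + 6
11: 21629 = 11·1966 + 3
13: 21629 = 13·1663 + 10
17: 21629 = 17·1272 + 5
19: 21629 = 19·1138 + 7
23: 21629 = 23·940 + 9
29: 21629 = 29·745 + 24
31: 21629 = 31·697 + 22
37: 21629 = 37·584 + 21
41: 21629 = 41·527 + 22
43: 21629 = 43·503

43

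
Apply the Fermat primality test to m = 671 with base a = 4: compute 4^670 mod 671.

474

4^1 ≡ 4 (mod 671)
4^2 ≡ 4^2 = 16 ≡ 16 (mod 671)
4^4 ≡ 16^2 = 256 ≡ 256 (mod 671)
4^8 ≡ 256^2 = 65536 ≡ 449 (mod 671)
4^16 ≡ 449^2 = 201601 ≡ 301 (mod 671)
4^32 ≡ 301^2 = 90601 ≡ 16 (mod 671)
4^64 ≡ 16^2 = 256 ≡ 256 (mod 671)
4^128 ≡ 256^2 = 65536 ≡ 449 (mod 671)
4^256 ≡ 449^2 = 201601 ≡ 301 (mod 671)
4^512 ≡ 301^2 = 90601 ≡ 16 (mod 671)
670 = 512 + 128 + 16 + 8 + 4 + 2 in binary powers of 2.
So 4^670 ≡ 16 · 449 · 301 · 449 · 256 · 16 ≡ 474 (mod 671).
Since 474 ≠ 1, base 4 is a Fermat witness: 671 is composite.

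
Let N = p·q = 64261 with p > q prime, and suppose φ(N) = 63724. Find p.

359

φ(n) = (p−1)(q−1) = n − (p+q) + 1, so p + q = 64261 − 63724 + 1 = 538.
p and q are the roots of t² − 538t + 64261 = 0.
Discriminant: 538² − 4·64261 = 289444 − 257044 = 32400; √32400 = 180.
q = (538 − 180)/2 = 179, p = (538 + 180)/2 = 359.
Check: 179 · 359 = 64261.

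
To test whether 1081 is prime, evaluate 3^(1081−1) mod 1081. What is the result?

3^1 ≡ 3 (mod 1081)
3^2 ≡ 3^2 = 9 ≡ 9 (mod 1081)
3^4 ≡ 9^2 = 81 ≡ 81 (mod 1081)
3^8 ≡ 81^2 = 6561 ≡ 75 (mod 1081)
3^16 ≡ 75^2 = 5625 ≡ 220 (mod 1081)
3^32 ≡ 220^2 = 48400 ≡ 836 (mod 1081)
3^64 ≡ 836^2 = 698896 ≡ 570 (mod 1081)
3^128 ≡ 570^2 = 324900 ≡ 600 (mod 1081)
3^256 ≡ 600^2 = 360000 ≡ 27 (mod 1081)
3^512 ≡ 27^2 = 729 ≡ 729 (mod 1081)
3^1024 ≡ 729^2 = 531441 ≡ 670 (mod 1081)
1080 = 1024 + 32 + 16 + 8 in binary powers of 2.
So 3^1080 ≡ 670 · 836 · 220 · 75 ≡ 768 (mod 1081).
Since 768 ≠ 1, base 3 is a Fermat witness: 1081 is composite.

768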